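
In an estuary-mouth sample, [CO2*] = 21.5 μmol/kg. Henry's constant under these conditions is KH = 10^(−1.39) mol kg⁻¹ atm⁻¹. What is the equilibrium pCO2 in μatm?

KH = 10^(−1.39) = 4.074×10^-2 mol kg⁻¹ atm⁻¹
pCO2 = [CO2*]/KH = 21.5×10^-6 / 4.074×10^-2 = 5.28×10^-4 atm = 528 μatm

pCO2 = 528 μatm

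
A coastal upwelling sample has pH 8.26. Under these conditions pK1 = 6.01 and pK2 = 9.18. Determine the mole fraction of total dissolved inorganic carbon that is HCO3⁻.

α₁ = 1 / (1 + [H⁺]/K1 + K2/[H⁺]) = 1 / (1 + 10^-2.25 + 10^-0.92)
   = 1 / (1 + 0.0056234 + 0.12023) = 1/1.1258 = 0.8882

α₁ = 0.888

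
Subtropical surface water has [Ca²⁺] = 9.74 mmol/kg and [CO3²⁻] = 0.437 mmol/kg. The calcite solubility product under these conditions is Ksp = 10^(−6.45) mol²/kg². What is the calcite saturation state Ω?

Ksp = 10^(−6.45) = 3.548×10^-7
Ω = [Ca²⁺][CO3²⁻]/Ksp = (9.74×10^-3)(0.437×10^-3) / 3.548×10^-7 = 12.0

Ω = 12.0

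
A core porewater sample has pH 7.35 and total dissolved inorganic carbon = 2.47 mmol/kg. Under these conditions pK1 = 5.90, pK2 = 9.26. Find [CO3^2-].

[CO3²⁻] = 0.0290 mmol/kg

α₂ = 1 / (1 + [H⁺]/K2 + [H⁺]²/(K1K2)) = 1 / (1 + 10^+1.91 + 10^+0.46)
   = 1 / (1 + 81.283 + 2.8840) = 1/85.167 = 0.01174
[CO3²⁻] = α₂ × DIC = 0.01174 × 2.47 = 0.0290 mmol/kg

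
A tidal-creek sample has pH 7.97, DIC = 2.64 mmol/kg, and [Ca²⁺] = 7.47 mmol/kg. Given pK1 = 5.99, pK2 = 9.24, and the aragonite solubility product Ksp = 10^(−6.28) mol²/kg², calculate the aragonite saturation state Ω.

α₂ = 1 / (1 + [H⁺]/K2 + [H⁺]²/(K1K2)) = 1 / (1 + 10^+1.27 + 10^-0.71)
   = 1 / (1 + 18.621 + 0.19498) = 1/19.816 = 0.05046
[CO3²⁻] = α₂ × DIC = 0.05046 × 2.64 = 0.1332 mmol/kg
Ksp = 10^(−6.28) = 5.248×10^-7
Ω = [Ca²⁺][CO3²⁻]/Ksp = (7.47×10^-3)(1.332×10^-4) / 5.248×10^-7 = 1.90

Ω = 1.90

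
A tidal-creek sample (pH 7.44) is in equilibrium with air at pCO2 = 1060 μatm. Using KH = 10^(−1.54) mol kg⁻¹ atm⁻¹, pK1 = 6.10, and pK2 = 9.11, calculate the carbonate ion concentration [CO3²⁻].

[CO2*] = KH · pCO2 = 10^(−1.54) × 1060×10^-6 = 3.057×10^-5 mol/kg
α₀ = 1/(1 + K1/[H⁺] + K1K2/[H⁺]²) = 1/(1 + 10^+1.34 + 10^-0.33) = 0.04284
DIC = [CO2*]/α₀ = 3.057×10^-5 / 0.04284 = 0.7137 mmol/kg
[CO3²⁻] = α₂·DIC; α₂ = 0.02004, so [CO3²⁻] = 0.02004 × 0.7137 = 0.0143 mmol/kg = 14.3 μmol/kg

[CO3²⁻] = 14.3 μmol/kg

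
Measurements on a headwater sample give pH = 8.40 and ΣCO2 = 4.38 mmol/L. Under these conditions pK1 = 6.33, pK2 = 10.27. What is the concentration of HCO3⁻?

[HCO3⁻] = 4.29 mmol/L

α₁ = 1 / (1 + [H⁺]/K1 + K2/[H⁺]) = 1 / (1 + 10^-2.07 + 10^-1.87)
   = 1 / (1 + 0.0085114 + 0.013490) = 1/1.0220 = 0.9785
[HCO3⁻] = α₁ × DIC = 0.9785 × 4.38 = 4.29 mmol/L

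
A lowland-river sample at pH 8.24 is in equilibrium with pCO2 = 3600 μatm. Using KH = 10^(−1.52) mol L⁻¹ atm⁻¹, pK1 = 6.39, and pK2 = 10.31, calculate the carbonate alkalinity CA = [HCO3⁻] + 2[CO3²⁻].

[CO2*] = KH · pCO2 = 10^(−1.52) × 3600×10^-6 = 1.087×10^-4 mol/L
α₀ = 1/(1 + K1/[H⁺] + K1K2/[H⁺]²) = 1/(1 + 10^+1.85 + 10^-0.22) = 0.01381
DIC = [CO2*]/α₀ = 1.087×10^-4 / 0.01381 = 7.871 mmol/L
CA = (α₁ + 2α₂)·DIC = (0.9779 + 2×0.008323) × 7.871 = 7.83 mmol/L

CA = 7.83 mmol/L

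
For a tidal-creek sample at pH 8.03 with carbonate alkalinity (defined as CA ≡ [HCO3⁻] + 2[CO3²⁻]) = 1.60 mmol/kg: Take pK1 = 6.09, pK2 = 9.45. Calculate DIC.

DIC = 1.56 mmol/kg

CA = [HCO3⁻] + 2[CO3²⁻] = (α₁ + 2α₂)·DIC
At pH 8.03: [H⁺]/K1 = 10^-1.94 = 0.011482, K2/[H⁺] = 10^-1.42 = 0.038019
α₁ = 1/(1 + 0.011482 + 0.038019) = 1/1.0495 = 0.9528; α₂ = α₁·K2/[H⁺] = 0.03623
α₁ + 2α₂ = 1.0253
DIC = CA / (α₁ + 2α₂) = 1.60 / 1.0253 = 1.56 mmol/kg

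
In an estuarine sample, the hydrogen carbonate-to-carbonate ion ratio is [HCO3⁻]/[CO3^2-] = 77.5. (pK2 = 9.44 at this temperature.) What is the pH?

pH = 7.55

From K2 = [H⁺][CO3^2-]/[HCO3⁻]:  pH = pK2 − log₁₀([HCO3⁻]/[CO3^2-])
log₁₀(77.5) = +1.889
pH = 9.44 − (+1.889) = 7.55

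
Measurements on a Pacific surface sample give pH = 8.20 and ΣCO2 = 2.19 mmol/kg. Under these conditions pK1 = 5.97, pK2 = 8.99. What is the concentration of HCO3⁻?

[HCO3⁻] = 1.87 mmol/kg

α₁ = 1 / (1 + [H⁺]/K1 + K2/[H⁺]) = 1 / (1 + 10^-2.23 + 10^-0.79)
   = 1 / (1 + 0.0058884 + 0.16218) = 1/1.1681 = 0.8561
[HCO3⁻] = α₁ × DIC = 0.8561 × 2.19 = 1.87 mmol/kg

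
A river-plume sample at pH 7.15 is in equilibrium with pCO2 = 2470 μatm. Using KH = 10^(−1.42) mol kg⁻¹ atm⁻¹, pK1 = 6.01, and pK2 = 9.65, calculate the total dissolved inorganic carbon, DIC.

DIC = 1.39 mmol/kg

[CO2*] = KH · pCO2 = 10^(−1.42) × 2470×10^-6 = 9.391×10^-5 mol/kg
α₀ = 1/(1 + K1/[H⁺] + K1K2/[H⁺]²) = 1/(1 + 10^+1.14 + 10^-1.36) = 0.06735
DIC = [CO2*]/α₀ = 9.391×10^-5 / 0.06735 = 1.39 mmol/kg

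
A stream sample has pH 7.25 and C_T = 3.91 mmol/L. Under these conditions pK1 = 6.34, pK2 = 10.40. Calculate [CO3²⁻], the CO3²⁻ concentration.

α₂ = 1 / (1 + [H⁺]/K2 + [H⁺]²/(K1K2)) = 1 / (1 + 10^+3.15 + 10^+2.24)
   = 1 / (1 + 1412.5 + 173.78) = 1/1587.3 = 0.0006300
[CO3²⁻] = α₂ × DIC = 0.0006300 × 3.91 = 0.00246 mmol/L = 2.46 μmol/L

[CO3²⁻] = 2.46 μmol/L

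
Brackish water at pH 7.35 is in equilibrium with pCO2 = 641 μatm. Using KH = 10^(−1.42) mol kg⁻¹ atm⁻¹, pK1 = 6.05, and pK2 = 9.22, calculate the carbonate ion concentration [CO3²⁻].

[CO2*] = KH · pCO2 = 10^(−1.42) × 641×10^-6 = 2.437×10^-5 mol/kg
α₀ = 1/(1 + K1/[H⁺] + K1K2/[H⁺]²) = 1/(1 + 10^+1.30 + 10^-0.57) = 0.04712
DIC = [CO2*]/α₀ = 2.437×10^-5 / 0.04712 = 0.5172 mmol/kg
[CO3²⁻] = α₂·DIC; α₂ = 0.01268, so [CO3²⁻] = 0.01268 × 0.5172 = 0.00656 mmol/kg = 6.56 μmol/kg

[CO3²⁻] = 6.56 μmol/kg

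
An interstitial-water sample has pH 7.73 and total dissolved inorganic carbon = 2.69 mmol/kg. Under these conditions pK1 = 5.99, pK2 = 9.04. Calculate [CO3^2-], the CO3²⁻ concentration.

[CO3²⁻] = 0.123 mmol/kg

α₂ = 1 / (1 + [H⁺]/K2 + [H⁺]²/(K1K2)) = 1 / (1 + 10^+1.31 + 10^-0.43)
   = 1 / (1 + 20.417 + 0.37154) = 1/21.789 = 0.04589
[CO3²⁻] = α₂ × DIC = 0.04589 × 2.69 = 0.123 mmol/kg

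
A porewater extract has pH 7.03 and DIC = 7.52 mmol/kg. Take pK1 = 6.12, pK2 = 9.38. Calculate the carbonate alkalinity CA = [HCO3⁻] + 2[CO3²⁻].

CA = [HCO3⁻] + 2[CO3²⁻] = (α₁ + 2α₂)·DIC
At pH 7.03: [H⁺]/K1 = 10^-0.91 = 0.12303, K2/[H⁺] = 10^-2.35 = 0.0044668
α₁ = 1/(1 + 0.12303 + 0.0044668) = 1/1.1275 = 0.8869; α₂ = α₁·K2/[H⁺] = 0.003962
α₁ + 2α₂ = 0.8948
CA = 0.8948 × 7.52 = 6.73 mmol/kg

CA = 6.73 mmol/kg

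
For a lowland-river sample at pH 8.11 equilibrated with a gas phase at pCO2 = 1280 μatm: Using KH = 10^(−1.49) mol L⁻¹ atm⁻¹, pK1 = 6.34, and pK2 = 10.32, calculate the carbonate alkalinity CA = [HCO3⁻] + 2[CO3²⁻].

CA = 2.47 mmol/L

[CO2*] = KH · pCO2 = 10^(−1.49) × 1280×10^-6 = 4.142×10^-5 mol/L
α₀ = 1/(1 + K1/[H⁺] + K1K2/[H⁺]²) = 1/(1 + 10^+1.77 + 10^-0.44) = 0.01660
DIC = [CO2*]/α₀ = 4.142×10^-5 / 0.01660 = 2.495 mmol/L
CA = (α₁ + 2α₂)·DIC = (0.9774 + 2×0.006026) × 2.495 = 2.47 mmol/L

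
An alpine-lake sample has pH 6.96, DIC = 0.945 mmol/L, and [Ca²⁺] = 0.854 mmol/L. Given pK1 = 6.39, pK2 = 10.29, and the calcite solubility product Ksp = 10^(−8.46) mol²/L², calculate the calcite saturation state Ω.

α₂ = 1 / (1 + [H⁺]/K2 + [H⁺]²/(K1K2)) = 1 / (1 + 10^+3.33 + 10^+2.76)
   = 1 / (1 + 2138.0 + 575.44) = 1/2714.4 = 0.0003684
[CO3²⁻] = α₂ × DIC = 0.0003684 × 0.945 = 0.0003481 mmol/L = 0.3481 μmol/L
Ksp = 10^(−8.46) = 3.467×10^-9
Ω = [Ca²⁺][CO3²⁻]/Ksp = (0.854×10^-3)(3.481×10^-7) / 3.467×10^-9 = 0.0857

Ω = 0.0857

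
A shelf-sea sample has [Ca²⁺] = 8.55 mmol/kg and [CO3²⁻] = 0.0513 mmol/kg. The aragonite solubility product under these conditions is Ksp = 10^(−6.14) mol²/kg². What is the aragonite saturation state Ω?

Ksp = 10^(−6.14) = 7.244×10^-7
Ω = [Ca²⁺][CO3²⁻]/Ksp = (8.55×10^-3)(0.0513×10^-3) / 7.244×10^-7 = 0.605

Ω = 0.605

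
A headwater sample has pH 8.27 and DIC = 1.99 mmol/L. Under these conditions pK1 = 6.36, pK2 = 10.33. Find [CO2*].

α₀ = 1 / (1 + K1/[H⁺] + K1K2/[H⁺]²) = 1 / (1 + 10^+1.91 + 10^-0.15)
   = 1 / (1 + 81.283 + 0.70795) = 1/82.991 = 0.01205
[CO2*] = α₀ × DIC = 0.01205 × 1.99 = 0.0240 mmol/L

[CO2*] = 0.0240 mmol/L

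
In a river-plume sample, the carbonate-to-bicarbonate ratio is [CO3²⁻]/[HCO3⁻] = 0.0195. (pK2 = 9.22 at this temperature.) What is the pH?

From K2 = [H⁺][CO3²⁻]/[HCO3⁻]:  pH = pK2 + log₁₀([CO3²⁻]/[HCO3⁻])
log₁₀(0.0195) = -1.710
pH = 9.22 + (-1.710) = 7.51

pH = 7.51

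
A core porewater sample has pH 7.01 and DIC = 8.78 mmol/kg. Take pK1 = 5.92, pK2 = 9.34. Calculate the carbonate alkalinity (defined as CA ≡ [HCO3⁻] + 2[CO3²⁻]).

CA = 8.16 mmol/kg

CA = [HCO3⁻] + 2[CO3²⁻] = (α₁ + 2α₂)·DIC
At pH 7.01: [H⁺]/K1 = 10^-1.09 = 0.081283, K2/[H⁺] = 10^-2.33 = 0.0046774
α₁ = 1/(1 + 0.081283 + 0.0046774) = 1/1.0860 = 0.9208; α₂ = α₁·K2/[H⁺] = 0.004307
α₁ + 2α₂ = 0.9295
CA = 0.9295 × 8.78 = 8.16 mmol/kg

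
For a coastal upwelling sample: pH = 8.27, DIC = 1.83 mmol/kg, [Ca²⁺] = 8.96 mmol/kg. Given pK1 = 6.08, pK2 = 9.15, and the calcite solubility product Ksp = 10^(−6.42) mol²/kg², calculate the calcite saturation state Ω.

Ω = 4.99

α₂ = 1 / (1 + [H⁺]/K2 + [H⁺]²/(K1K2)) = 1 / (1 + 10^+0.88 + 10^-1.31)
   = 1 / (1 + 7.5858 + 0.048978) = 1/8.6348 = 0.1158
[CO3²⁻] = α₂ × DIC = 0.1158 × 1.83 = 0.2119 mmol/kg
Ksp = 10^(−6.42) = 3.802×10^-7
Ω = [Ca²⁺][CO3²⁻]/Ksp = (8.96×10^-3)(2.119×10^-4) / 3.802×10^-7 = 4.99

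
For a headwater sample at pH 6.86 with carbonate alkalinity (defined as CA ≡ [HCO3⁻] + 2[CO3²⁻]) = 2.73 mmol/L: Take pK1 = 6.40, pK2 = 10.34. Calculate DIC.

DIC = 3.68 mmol/L

CA = [HCO3⁻] + 2[CO3²⁻] = (α₁ + 2α₂)·DIC
At pH 6.86: [H⁺]/K1 = 10^-0.46 = 0.34674, K2/[H⁺] = 10^-3.48 = 0.00033113
α₁ = 1/(1 + 0.34674 + 0.00033113) = 1/1.3471 = 0.7424; α₂ = α₁·K2/[H⁺] = 0.0002458
α₁ + 2α₂ = 0.7428
DIC = CA / (α₁ + 2α₂) = 2.73 / 0.7428 = 3.68 mmol/L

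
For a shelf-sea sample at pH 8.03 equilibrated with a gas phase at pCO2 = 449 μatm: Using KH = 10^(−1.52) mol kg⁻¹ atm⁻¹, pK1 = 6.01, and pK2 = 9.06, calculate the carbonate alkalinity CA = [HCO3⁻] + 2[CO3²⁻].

[CO2*] = KH · pCO2 = 10^(−1.52) × 449×10^-6 = 1.356×10^-5 mol/kg
α₀ = 1/(1 + K1/[H⁺] + K1K2/[H⁺]²) = 1/(1 + 10^+2.02 + 10^+0.99) = 0.008659
DIC = [CO2*]/α₀ = 1.356×10^-5 / 0.008659 = 1.566 mmol/kg
CA = (α₁ + 2α₂)·DIC = (0.9067 + 2×0.08462) × 1.566 = 1.68 mmol/kg

CA = 1.68 mmol/kg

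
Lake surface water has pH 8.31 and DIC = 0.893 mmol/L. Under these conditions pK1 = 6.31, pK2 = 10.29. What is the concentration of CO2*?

α₀ = 1 / (1 + K1/[H⁺] + K1K2/[H⁺]²) = 1 / (1 + 10^+2.00 + 10^+0.02)
   = 1 / (1 + 100.00 + 1.0471) = 1/102.05 = 0.009799
[CO2*] = α₀ × DIC = 0.009799 × 0.893 = 0.00875 mmol/L = 8.75 μmol/L

[CO2*] = 8.75 μmol/L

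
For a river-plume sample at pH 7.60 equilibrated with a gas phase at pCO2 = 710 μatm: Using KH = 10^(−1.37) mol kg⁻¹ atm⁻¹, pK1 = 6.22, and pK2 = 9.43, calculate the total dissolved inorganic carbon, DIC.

DIC = 0.768 mmol/kg

[CO2*] = KH · pCO2 = 10^(−1.37) × 710×10^-6 = 3.029×10^-5 mol/kg
α₀ = 1/(1 + K1/[H⁺] + K1K2/[H⁺]²) = 1/(1 + 10^+1.38 + 10^-0.45) = 0.03946
DIC = [CO2*]/α₀ = 3.029×10^-5 / 0.03946 = 0.768 mmol/kg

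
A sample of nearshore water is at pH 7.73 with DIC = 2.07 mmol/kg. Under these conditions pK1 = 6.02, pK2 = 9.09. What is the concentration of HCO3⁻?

[HCO3⁻] = 1.95 mmol/kg

α₁ = 1 / (1 + [H⁺]/K1 + K2/[H⁺]) = 1 / (1 + 10^-1.71 + 10^-1.36)
   = 1 / (1 + 0.019498 + 0.043652) = 1/1.0632 = 0.9406
[HCO3⁻] = α₁ × DIC = 0.9406 × 2.07 = 1.95 mmol/kg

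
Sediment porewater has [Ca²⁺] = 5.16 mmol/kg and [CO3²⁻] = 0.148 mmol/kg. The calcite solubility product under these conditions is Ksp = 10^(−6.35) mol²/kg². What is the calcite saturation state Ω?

Ω = 1.71

Ksp = 10^(−6.35) = 4.467×10^-7
Ω = [Ca²⁺][CO3²⁻]/Ksp = (5.16×10^-3)(0.148×10^-3) / 4.467×10^-7 = 1.71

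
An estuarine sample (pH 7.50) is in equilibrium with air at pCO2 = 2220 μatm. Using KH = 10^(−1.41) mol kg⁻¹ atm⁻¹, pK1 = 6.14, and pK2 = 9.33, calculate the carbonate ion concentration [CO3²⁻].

[CO2*] = KH · pCO2 = 10^(−1.41) × 2220×10^-6 = 8.637×10^-5 mol/kg
α₀ = 1/(1 + K1/[H⁺] + K1K2/[H⁺]²) = 1/(1 + 10^+1.36 + 10^-0.47) = 0.04124
DIC = [CO2*]/α₀ = 8.637×10^-5 / 0.04124 = 2.094 mmol/kg
[CO3²⁻] = α₂·DIC; α₂ = 0.01397, so [CO3²⁻] = 0.01397 × 2.094 = 0.0293 mmol/kg

[CO3²⁻] = 0.0293 mmol/kg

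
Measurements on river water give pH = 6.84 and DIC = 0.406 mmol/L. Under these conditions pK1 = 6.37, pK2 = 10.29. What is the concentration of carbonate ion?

α₂ = 1 / (1 + [H⁺]/K2 + [H⁺]²/(K1K2)) = 1 / (1 + 10^+3.45 + 10^+2.98)
   = 1 / (1 + 2818.4 + 954.99) = 1/3774.4 = 0.0002649
[CO3²⁻] = α₂ × DIC = 0.0002649 × 0.406 = 0.000108 mmol/L = 0.108 μmol/L

[CO3²⁻] = 0.108 μmol/L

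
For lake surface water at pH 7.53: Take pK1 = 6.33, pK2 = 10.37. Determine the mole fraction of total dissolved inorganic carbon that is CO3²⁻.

α₂ = 0.00136

α₂ = 1 / (1 + [H⁺]/K2 + [H⁺]²/(K1K2)) = 1 / (1 + 10^+2.84 + 10^+1.64)
   = 1 / (1 + 691.83 + 43.652) = 1/736.48 = 0.001358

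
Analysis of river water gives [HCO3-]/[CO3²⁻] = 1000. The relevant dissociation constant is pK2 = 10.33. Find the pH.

pH = 7.33

From K2 = [H⁺][CO3²⁻]/[HCO3-]:  pH = pK2 − log₁₀([HCO3-]/[CO3²⁻])
log₁₀(1000) = +3.000
pH = 10.33 − (+3.000) = 7.33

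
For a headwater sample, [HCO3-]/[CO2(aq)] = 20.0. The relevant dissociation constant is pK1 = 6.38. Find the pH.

From K1 = [H⁺][HCO3-]/[CO2(aq)]:  pH = pK1 + log₁₀([HCO3-]/[CO2(aq)])
log₁₀(20.0) = +1.301
pH = 6.38 + (+1.301) = 7.68

pH = 7.68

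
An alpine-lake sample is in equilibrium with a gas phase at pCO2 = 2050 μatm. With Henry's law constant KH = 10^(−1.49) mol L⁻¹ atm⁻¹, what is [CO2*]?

KH = 10^(−1.49) = 3.236×10^-2 mol L⁻¹ atm⁻¹
[CO2*] = KH · pCO2 = 3.236×10^-2 × 2050×10^-6 atm = 6.63×10^-5 mol/L

[CO2*] = 66.3 μmol/L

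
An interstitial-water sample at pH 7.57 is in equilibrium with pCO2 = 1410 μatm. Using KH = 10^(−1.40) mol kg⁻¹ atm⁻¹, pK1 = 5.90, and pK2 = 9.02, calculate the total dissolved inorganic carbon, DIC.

[CO2*] = KH · pCO2 = 10^(−1.40) × 1410×10^-6 = 5.613×10^-5 mol/kg
α₀ = 1/(1 + K1/[H⁺] + K1K2/[H⁺]²) = 1/(1 + 10^+1.67 + 10^+0.22) = 0.02023
DIC = [CO2*]/α₀ = 5.613×10^-5 / 0.02023 = 2.77 mmol/kg

DIC = 2.77 mmol/kg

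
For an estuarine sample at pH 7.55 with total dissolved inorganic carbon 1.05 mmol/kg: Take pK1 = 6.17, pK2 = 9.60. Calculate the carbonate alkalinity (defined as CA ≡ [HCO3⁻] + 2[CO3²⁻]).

CA = 1.02 mmol/kg

CA = [HCO3⁻] + 2[CO3²⁻] = (α₁ + 2α₂)·DIC
At pH 7.55: [H⁺]/K1 = 10^-1.38 = 0.041687, K2/[H⁺] = 10^-2.05 = 0.0089125
α₁ = 1/(1 + 0.041687 + 0.0089125) = 1/1.0506 = 0.9518; α₂ = α₁·K2/[H⁺] = 0.008483
α₁ + 2α₂ = 0.9688
CA = 0.9688 × 1.05 = 1.02 mmol/kg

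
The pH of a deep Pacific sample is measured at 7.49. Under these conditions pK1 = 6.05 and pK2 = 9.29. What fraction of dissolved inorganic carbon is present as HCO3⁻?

α₁ = 0.950

α₁ = 1 / (1 + [H⁺]/K1 + K2/[H⁺]) = 1 / (1 + 10^-1.44 + 10^-1.80)
   = 1 / (1 + 0.036308 + 0.015849) = 1/1.0522 = 0.9504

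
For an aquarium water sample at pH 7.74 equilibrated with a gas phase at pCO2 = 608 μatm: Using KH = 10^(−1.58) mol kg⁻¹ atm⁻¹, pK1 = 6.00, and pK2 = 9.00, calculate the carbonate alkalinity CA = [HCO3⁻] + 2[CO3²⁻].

[CO2*] = KH · pCO2 = 10^(−1.58) × 608×10^-6 = 1.599×10^-5 mol/kg
α₀ = 1/(1 + K1/[H⁺] + K1K2/[H⁺]²) = 1/(1 + 10^+1.74 + 10^+0.48) = 0.01696
DIC = [CO2*]/α₀ = 1.599×10^-5 / 0.01696 = 0.9431 mmol/kg
CA = (α₁ + 2α₂)·DIC = (0.9318 + 2×0.05121) × 0.9431 = 0.975 mmol/kg

CA = 0.975 mmol/kg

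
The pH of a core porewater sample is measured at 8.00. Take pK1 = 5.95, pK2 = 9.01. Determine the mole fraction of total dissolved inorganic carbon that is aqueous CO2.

α₀ = 0.00805

α₀ = 1 / (1 + K1/[H⁺] + K1K2/[H⁺]²) = 1 / (1 + 10^+2.05 + 10^+1.04)
   = 1 / (1 + 112.20 + 10.965) = 1/124.17 = 0.008054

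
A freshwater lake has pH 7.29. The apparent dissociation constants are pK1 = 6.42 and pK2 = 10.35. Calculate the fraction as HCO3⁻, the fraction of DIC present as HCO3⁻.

α₁ = 0.880

α₁ = 1 / (1 + [H⁺]/K1 + K2/[H⁺]) = 1 / (1 + 10^-0.87 + 10^-3.06)
   = 1 / (1 + 0.13490 + 0.00087096) = 1/1.1358 = 0.8805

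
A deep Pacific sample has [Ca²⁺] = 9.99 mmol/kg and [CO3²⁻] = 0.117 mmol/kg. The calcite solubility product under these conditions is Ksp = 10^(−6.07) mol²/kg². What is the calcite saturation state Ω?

Ω = 1.37

Ksp = 10^(−6.07) = 8.511×10^-7
Ω = [Ca²⁺][CO3²⁻]/Ksp = (9.99×10^-3)(0.117×10^-3) / 8.511×10^-7 = 1.37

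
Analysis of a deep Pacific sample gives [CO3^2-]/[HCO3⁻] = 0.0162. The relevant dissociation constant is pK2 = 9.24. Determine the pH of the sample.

From K2 = [H⁺][CO3^2-]/[HCO3⁻]:  pH = pK2 + log₁₀([CO3^2-]/[HCO3⁻])
log₁₀(0.0162) = -1.790
pH = 9.24 + (-1.790) = 7.45

pH = 7.45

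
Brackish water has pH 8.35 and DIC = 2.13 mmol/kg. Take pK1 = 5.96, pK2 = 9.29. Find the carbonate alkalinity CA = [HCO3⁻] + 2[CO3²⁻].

CA = [HCO3⁻] + 2[CO3²⁻] = (α₁ + 2α₂)·DIC
At pH 8.35: [H⁺]/K1 = 10^-2.39 = 0.0040738, K2/[H⁺] = 10^-0.94 = 0.11482
α₁ = 1/(1 + 0.0040738 + 0.11482) = 1/1.1189 = 0.8937; α₂ = α₁·K2/[H⁺] = 0.1026
α₁ + 2α₂ = 1.0990
CA = 1.0990 × 2.13 = 2.34 mmol/kg

CA = 2.34 mmol/kg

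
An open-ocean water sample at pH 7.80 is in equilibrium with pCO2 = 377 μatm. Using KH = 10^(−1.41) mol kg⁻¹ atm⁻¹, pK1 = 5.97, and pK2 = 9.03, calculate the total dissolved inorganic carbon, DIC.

DIC = 1.06 mmol/kg

[CO2*] = KH · pCO2 = 10^(−1.41) × 377×10^-6 = 1.467×10^-5 mol/kg
α₀ = 1/(1 + K1/[H⁺] + K1K2/[H⁺]²) = 1/(1 + 10^+1.83 + 10^+0.60) = 0.01378
DIC = [CO2*]/α₀ = 1.467×10^-5 / 0.01378 = 1.06 mmol/kg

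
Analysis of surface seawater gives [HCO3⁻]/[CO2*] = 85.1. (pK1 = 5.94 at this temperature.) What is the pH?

pH = 7.87

From K1 = [H⁺][HCO3⁻]/[CO2*]:  pH = pK1 + log₁₀([HCO3⁻]/[CO2*])
log₁₀(85.1) = +1.930
pH = 5.94 + (+1.930) = 7.87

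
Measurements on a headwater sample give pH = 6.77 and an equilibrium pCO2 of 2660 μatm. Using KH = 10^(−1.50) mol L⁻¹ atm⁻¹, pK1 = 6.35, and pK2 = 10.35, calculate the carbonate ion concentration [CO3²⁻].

[CO2*] = KH · pCO2 = 10^(−1.50) × 2660×10^-6 = 8.412×10^-5 mol/L
α₀ = 1/(1 + K1/[H⁺] + K1K2/[H⁺]²) = 1/(1 + 10^+0.42 + 10^-3.16) = 0.2754
DIC = [CO2*]/α₀ = 8.412×10^-5 / 0.2754 = 0.3054 mmol/L
[CO3²⁻] = α₂·DIC; α₂ = 0.0001905, so [CO3²⁻] = 0.0001905 × 0.3054 = 5.82×10^-5 mmol/L = 0.0582 μmol/L

[CO3²⁻] = 0.0582 μmol/L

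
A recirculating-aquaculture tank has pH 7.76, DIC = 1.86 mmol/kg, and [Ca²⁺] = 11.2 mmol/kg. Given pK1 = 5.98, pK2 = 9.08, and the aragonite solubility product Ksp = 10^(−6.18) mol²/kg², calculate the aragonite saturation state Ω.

α₂ = 1 / (1 + [H⁺]/K2 + [H⁺]²/(K1K2)) = 1 / (1 + 10^+1.32 + 10^-0.46)
   = 1 / (1 + 20.893 + 0.34674) = 1/22.240 = 0.04496
[CO3²⁻] = α₂ × DIC = 0.04496 × 1.86 = 0.08363 mmol/kg
Ksp = 10^(−6.18) = 6.607×10^-7
Ω = [Ca²⁺][CO3²⁻]/Ksp = (11.2×10^-3)(8.363×10^-5) / 6.607×10^-7 = 1.42

Ω = 1.42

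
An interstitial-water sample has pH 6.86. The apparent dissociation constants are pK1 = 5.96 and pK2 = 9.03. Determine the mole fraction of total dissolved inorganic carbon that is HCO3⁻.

α₁ = 0.883

α₁ = 1 / (1 + [H⁺]/K1 + K2/[H⁺]) = 1 / (1 + 10^-0.90 + 10^-2.17)
   = 1 / (1 + 0.12589 + 0.0067608) = 1/1.1327 = 0.8829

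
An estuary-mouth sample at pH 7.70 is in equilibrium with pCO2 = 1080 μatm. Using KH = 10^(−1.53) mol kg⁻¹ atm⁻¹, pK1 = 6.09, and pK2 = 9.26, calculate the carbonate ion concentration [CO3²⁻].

[CO2*] = KH · pCO2 = 10^(−1.53) × 1080×10^-6 = 3.187×10^-5 mol/kg
α₀ = 1/(1 + K1/[H⁺] + K1K2/[H⁺]²) = 1/(1 + 10^+1.61 + 10^+0.05) = 0.02333
DIC = [CO2*]/α₀ = 3.187×10^-5 / 0.02333 = 1.366 mmol/kg
[CO3²⁻] = α₂·DIC; α₂ = 0.02618, so [CO3²⁻] = 0.02618 × 1.366 = 0.0358 mmol/kg

[CO3²⁻] = 0.0358 mmol/kg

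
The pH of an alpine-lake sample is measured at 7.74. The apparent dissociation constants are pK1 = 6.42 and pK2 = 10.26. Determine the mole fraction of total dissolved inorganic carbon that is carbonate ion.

α₂ = 0.00287

α₂ = 1 / (1 + [H⁺]/K2 + [H⁺]²/(K1K2)) = 1 / (1 + 10^+2.52 + 10^+1.20)
   = 1 / (1 + 331.13 + 15.849) = 1/347.98 = 0.002874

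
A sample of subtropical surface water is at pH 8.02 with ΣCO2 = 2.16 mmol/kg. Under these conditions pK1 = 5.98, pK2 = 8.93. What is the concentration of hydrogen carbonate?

α₁ = 1 / (1 + [H⁺]/K1 + K2/[H⁺]) = 1 / (1 + 10^-2.04 + 10^-0.91)
   = 1 / (1 + 0.0091201 + 0.12303) = 1/1.1321 = 0.8833
[HCO3⁻] = α₁ × DIC = 0.8833 × 2.16 = 1.91 mmol/kg

[HCO3⁻] = 1.91 mmol/kg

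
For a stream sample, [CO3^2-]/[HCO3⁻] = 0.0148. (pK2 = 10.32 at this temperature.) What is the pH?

pH = 8.49

From K2 = [H⁺][CO3^2-]/[HCO3⁻]:  pH = pK2 + log₁₀([CO3^2-]/[HCO3⁻])
log₁₀(0.0148) = -1.830
pH = 10.32 + (-1.830) = 8.49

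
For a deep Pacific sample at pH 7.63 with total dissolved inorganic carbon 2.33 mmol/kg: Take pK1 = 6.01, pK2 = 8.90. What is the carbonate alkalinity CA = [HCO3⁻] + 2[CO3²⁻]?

CA = [HCO3⁻] + 2[CO3²⁻] = (α₁ + 2α₂)·DIC
At pH 7.63: [H⁺]/K1 = 10^-1.62 = 0.023988, K2/[H⁺] = 10^-1.27 = 0.053703
α₁ = 1/(1 + 0.023988 + 0.053703) = 1/1.0777 = 0.9279; α₂ = α₁·K2/[H⁺] = 0.04983
α₁ + 2α₂ = 1.0276
CA = 1.0276 × 2.33 = 2.39 mmol/kg

CA = 2.39 mmol/kg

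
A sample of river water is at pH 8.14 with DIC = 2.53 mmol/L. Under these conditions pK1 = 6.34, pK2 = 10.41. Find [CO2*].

α₀ = 1 / (1 + K1/[H⁺] + K1K2/[H⁺]²) = 1 / (1 + 10^+1.80 + 10^-0.47)
   = 1 / (1 + 63.096 + 0.33884) = 1/64.435 = 0.01552
[CO2*] = α₀ × DIC = 0.01552 × 2.53 = 0.0393 mmol/L

[CO2*] = 0.0393 mmol/L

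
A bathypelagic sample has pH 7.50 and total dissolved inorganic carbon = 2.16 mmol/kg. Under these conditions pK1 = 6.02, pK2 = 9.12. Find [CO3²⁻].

[CO3²⁻] = 0.0490 mmol/kg

α₂ = 1 / (1 + [H⁺]/K2 + [H⁺]²/(K1K2)) = 1 / (1 + 10^+1.62 + 10^+0.14)
   = 1 / (1 + 41.687 + 1.3804) = 1/44.067 = 0.02269
[CO3²⁻] = α₂ × DIC = 0.02269 × 2.16 = 0.0490 mmol/kg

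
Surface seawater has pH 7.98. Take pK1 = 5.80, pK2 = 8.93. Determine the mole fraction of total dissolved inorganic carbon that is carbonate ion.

α₂ = 1 / (1 + [H⁺]/K2 + [H⁺]²/(K1K2)) = 1 / (1 + 10^+0.95 + 10^-1.23)
   = 1 / (1 + 8.9125 + 0.058884) = 1/9.9714 = 0.1003

α₂ = 0.100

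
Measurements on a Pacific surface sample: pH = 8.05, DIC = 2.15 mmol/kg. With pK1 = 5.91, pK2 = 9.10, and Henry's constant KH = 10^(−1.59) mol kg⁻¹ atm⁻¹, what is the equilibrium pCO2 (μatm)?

α₀ = 1 / (1 + K1/[H⁺] + K1K2/[H⁺]²) = 1 / (1 + 10^+2.14 + 10^+1.09)
   = 1 / (1 + 138.04 + 12.303) = 1/151.34 = 0.006608
[CO2*] = α₀ × DIC = 0.006608 × 2.15 = 0.01421 mmol/kg = 14.21 μmol/kg
pCO2 = [CO2*]/KH = 1.421×10^-5 / 2.570×10^-2 = 553 μatm

pCO2 = 553 μatm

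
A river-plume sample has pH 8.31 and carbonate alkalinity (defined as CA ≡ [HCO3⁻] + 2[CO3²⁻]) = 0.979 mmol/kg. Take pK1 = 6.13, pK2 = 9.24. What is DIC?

CA = [HCO3⁻] + 2[CO3²⁻] = (α₁ + 2α₂)·DIC
At pH 8.31: [H⁺]/K1 = 10^-2.18 = 0.0066069, K2/[H⁺] = 10^-0.93 = 0.11749
α₁ = 1/(1 + 0.0066069 + 0.11749) = 1/1.1241 = 0.8896; α₂ = α₁·K2/[H⁺] = 0.1045
α₁ + 2α₂ = 1.0986
DIC = CA / (α₁ + 2α₂) = 0.979 / 1.0986 = 0.891 mmol/kg

DIC = 0.891 mmol/kg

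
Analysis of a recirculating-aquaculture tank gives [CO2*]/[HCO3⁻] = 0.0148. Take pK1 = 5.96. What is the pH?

pH = 7.79

From K1 = [H⁺][HCO3⁻]/[CO2*]:  pH = pK1 − log₁₀([CO2*]/[HCO3⁻])
log₁₀(0.0148) = -1.830
pH = 5.96 − (-1.830) = 7.79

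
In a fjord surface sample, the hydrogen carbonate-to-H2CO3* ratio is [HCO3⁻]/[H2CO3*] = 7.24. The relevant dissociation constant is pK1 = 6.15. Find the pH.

pH = 7.01

From K1 = [H⁺][HCO3⁻]/[H2CO3*]:  pH = pK1 + log₁₀([HCO3⁻]/[H2CO3*])
log₁₀(7.24) = +0.860
pH = 6.15 + (+0.860) = 7.01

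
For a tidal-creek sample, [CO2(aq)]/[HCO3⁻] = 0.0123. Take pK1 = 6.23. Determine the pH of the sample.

pH = 8.14

From K1 = [H⁺][HCO3⁻]/[CO2(aq)]:  pH = pK1 − log₁₀([CO2(aq)]/[HCO3⁻])
log₁₀(0.0123) = -1.910
pH = 6.23 − (-1.910) = 8.14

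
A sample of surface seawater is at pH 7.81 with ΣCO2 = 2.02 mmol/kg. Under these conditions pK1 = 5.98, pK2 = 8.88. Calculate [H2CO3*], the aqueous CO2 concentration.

α₀ = 1 / (1 + K1/[H⁺] + K1K2/[H⁺]²) = 1 / (1 + 10^+1.83 + 10^+0.76)
   = 1 / (1 + 67.608 + 5.7544) = 1/74.363 = 0.01345
[CO2*] = α₀ × DIC = 0.01345 × 2.02 = 0.0272 mmol/kg

[CO2*] = 0.0272 mmol/kg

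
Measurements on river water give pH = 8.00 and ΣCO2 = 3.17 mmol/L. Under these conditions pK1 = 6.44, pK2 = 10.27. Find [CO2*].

α₀ = 1 / (1 + K1/[H⁺] + K1K2/[H⁺]²) = 1 / (1 + 10^+1.56 + 10^-0.71)
   = 1 / (1 + 36.308 + 0.19498) = 1/37.503 = 0.02666
[CO2*] = α₀ × DIC = 0.02666 × 3.17 = 0.0845 mmol/L

[CO2*] = 0.0845 mmol/L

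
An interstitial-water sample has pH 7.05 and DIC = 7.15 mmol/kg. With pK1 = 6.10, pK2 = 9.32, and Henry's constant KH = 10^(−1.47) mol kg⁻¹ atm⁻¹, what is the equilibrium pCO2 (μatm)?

α₀ = 1 / (1 + K1/[H⁺] + K1K2/[H⁺]²) = 1 / (1 + 10^+0.95 + 10^-1.32)
   = 1 / (1 + 8.9125 + 0.047863) = 1/9.9604 = 0.1004
[CO2*] = α₀ × DIC = 0.1004 × 7.15 = 0.7178 mmol/kg
pCO2 = [CO2*]/KH = 7.178×10^-4 / 3.388×10^-2 = 2.12×10^4 μatm

pCO2 = 2.12×10^4 μatm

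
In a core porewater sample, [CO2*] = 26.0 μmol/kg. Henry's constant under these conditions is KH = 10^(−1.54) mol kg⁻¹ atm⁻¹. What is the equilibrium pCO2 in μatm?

pCO2 = 902 μatm

KH = 10^(−1.54) = 2.884×10^-2 mol kg⁻¹ atm⁻¹
pCO2 = [CO2*]/KH = 26.0×10^-6 / 2.884×10^-2 = 9.02×10^-4 atm = 902 μatm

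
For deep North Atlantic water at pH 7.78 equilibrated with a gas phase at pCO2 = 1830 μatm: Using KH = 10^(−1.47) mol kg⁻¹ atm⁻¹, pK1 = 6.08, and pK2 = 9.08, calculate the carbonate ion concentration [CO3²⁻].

[CO2*] = KH · pCO2 = 10^(−1.47) × 1830×10^-6 = 6.201×10^-5 mol/kg
α₀ = 1/(1 + K1/[H⁺] + K1K2/[H⁺]²) = 1/(1 + 10^+1.70 + 10^+0.40) = 0.01865
DIC = [CO2*]/α₀ = 6.201×10^-5 / 0.01865 = 3.326 mmol/kg
[CO3²⁻] = α₂·DIC; α₂ = 0.04684, so [CO3²⁻] = 0.04684 × 3.326 = 0.156 mmol/kg

[CO3²⁻] = 0.156 mmol/kg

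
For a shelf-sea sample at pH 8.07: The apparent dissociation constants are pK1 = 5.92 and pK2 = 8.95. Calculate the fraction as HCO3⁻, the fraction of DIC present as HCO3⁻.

α₁ = 0.878

α₁ = 1 / (1 + [H⁺]/K1 + K2/[H⁺]) = 1 / (1 + 10^-2.15 + 10^-0.88)
   = 1 / (1 + 0.0070795 + 0.13183) = 1/1.1389 = 0.8780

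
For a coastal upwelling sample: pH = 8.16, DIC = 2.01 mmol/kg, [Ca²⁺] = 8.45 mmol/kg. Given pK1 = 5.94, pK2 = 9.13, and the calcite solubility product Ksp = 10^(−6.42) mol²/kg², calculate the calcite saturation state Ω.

α₂ = 1 / (1 + [H⁺]/K2 + [H⁺]²/(K1K2)) = 1 / (1 + 10^+0.97 + 10^-1.25)
   = 1 / (1 + 9.3325 + 0.056234) = 1/10.389 = 0.09626
[CO3²⁻] = α₂ × DIC = 0.09626 × 2.01 = 0.1935 mmol/kg
Ksp = 10^(−6.42) = 3.802×10^-7
Ω = [Ca²⁺][CO3²⁻]/Ksp = (8.45×10^-3)(1.935×10^-4) / 3.802×10^-7 = 4.30

Ω = 4.30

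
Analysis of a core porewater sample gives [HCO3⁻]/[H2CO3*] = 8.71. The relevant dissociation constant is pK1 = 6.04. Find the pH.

pH = 6.98

From K1 = [H⁺][HCO3⁻]/[H2CO3*]:  pH = pK1 + log₁₀([HCO3⁻]/[H2CO3*])
log₁₀(8.71) = +0.940
pH = 6.04 + (+0.940) = 6.98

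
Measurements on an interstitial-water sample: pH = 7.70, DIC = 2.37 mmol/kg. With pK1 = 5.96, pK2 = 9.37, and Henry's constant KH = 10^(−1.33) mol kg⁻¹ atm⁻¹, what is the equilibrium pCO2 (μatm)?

pCO2 = 887 μatm

α₀ = 1 / (1 + K1/[H⁺] + K1K2/[H⁺]²) = 1 / (1 + 10^+1.74 + 10^+0.07)
   = 1 / (1 + 54.954 + 1.1749) = 1/57.129 = 0.01750
[CO2*] = α₀ × DIC = 0.01750 × 2.37 = 0.04149 mmol/kg
pCO2 = [CO2*]/KH = 4.149×10^-5 / 4.677×10^-2 = 887 μatm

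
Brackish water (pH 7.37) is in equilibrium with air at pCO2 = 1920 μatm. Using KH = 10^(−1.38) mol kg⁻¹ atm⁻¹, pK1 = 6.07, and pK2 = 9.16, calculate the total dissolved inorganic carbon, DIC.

DIC = 1.70 mmol/kg

[CO2*] = KH · pCO2 = 10^(−1.38) × 1920×10^-6 = 8.004×10^-5 mol/kg
α₀ = 1/(1 + K1/[H⁺] + K1K2/[H⁺]²) = 1/(1 + 10^+1.30 + 10^-0.49) = 0.04700
DIC = [CO2*]/α₀ = 8.004×10^-5 / 0.04700 = 1.70 mmol/kg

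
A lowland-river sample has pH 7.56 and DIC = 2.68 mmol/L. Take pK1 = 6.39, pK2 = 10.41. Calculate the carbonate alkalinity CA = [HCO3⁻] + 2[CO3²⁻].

CA = 2.51 mmol/L

CA = [HCO3⁻] + 2[CO3²⁻] = (α₁ + 2α₂)·DIC
At pH 7.56: [H⁺]/K1 = 10^-1.17 = 0.067608, K2/[H⁺] = 10^-2.85 = 0.0014125
α₁ = 1/(1 + 0.067608 + 0.0014125) = 1/1.0690 = 0.9354; α₂ = α₁·K2/[H⁺] = 0.001321
α₁ + 2α₂ = 0.9381
CA = 0.9381 × 2.68 = 2.51 mmol/L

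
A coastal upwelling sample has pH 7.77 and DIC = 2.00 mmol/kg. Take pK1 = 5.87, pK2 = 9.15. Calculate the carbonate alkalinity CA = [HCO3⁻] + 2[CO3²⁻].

CA = 2.06 mmol/kg

CA = [HCO3⁻] + 2[CO3²⁻] = (α₁ + 2α₂)·DIC
At pH 7.77: [H⁺]/K1 = 10^-1.90 = 0.012589, K2/[H⁺] = 10^-1.38 = 0.041687
α₁ = 1/(1 + 0.012589 + 0.041687) = 1/1.0543 = 0.9485; α₂ = α₁·K2/[H⁺] = 0.03954
α₁ + 2α₂ = 1.0276
CA = 1.0276 × 2.00 = 2.06 mmol/kg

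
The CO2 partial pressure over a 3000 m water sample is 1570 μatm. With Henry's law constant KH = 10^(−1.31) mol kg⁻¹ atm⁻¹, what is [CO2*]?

KH = 10^(−1.31) = 4.898×10^-2 mol kg⁻¹ atm⁻¹
[CO2*] = KH · pCO2 = 4.898×10^-2 × 1570×10^-6 atm = 7.69×10^-5 mol/kg

[CO2*] = 76.9 μmol/kg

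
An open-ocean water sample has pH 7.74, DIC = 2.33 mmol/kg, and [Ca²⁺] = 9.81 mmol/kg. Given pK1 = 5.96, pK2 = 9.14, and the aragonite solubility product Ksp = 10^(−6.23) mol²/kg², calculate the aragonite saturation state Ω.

α₂ = 1 / (1 + [H⁺]/K2 + [H⁺]²/(K1K2)) = 1 / (1 + 10^+1.40 + 10^-0.38)
   = 1 / (1 + 25.119 + 0.41687) = 1/26.536 = 0.03769
[CO3²⁻] = α₂ × DIC = 0.03769 × 2.33 = 0.08781 mmol/kg
Ksp = 10^(−6.23) = 5.888×10^-7
Ω = [Ca²⁺][CO3²⁻]/Ksp = (9.81×10^-3)(8.781×10^-5) / 5.888×10^-7 = 1.46

Ω = 1.46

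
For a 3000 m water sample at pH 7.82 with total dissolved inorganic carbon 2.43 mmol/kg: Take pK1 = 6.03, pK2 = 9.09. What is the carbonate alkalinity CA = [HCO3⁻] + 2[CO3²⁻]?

CA = 2.52 mmol/kg

CA = [HCO3⁻] + 2[CO3²⁻] = (α₁ + 2α₂)·DIC
At pH 7.82: [H⁺]/K1 = 10^-1.79 = 0.016218, K2/[H⁺] = 10^-1.27 = 0.053703
α₁ = 1/(1 + 0.016218 + 0.053703) = 1/1.0699 = 0.9346; α₂ = α₁·K2/[H⁺] = 0.05019
α₁ + 2α₂ = 1.0350
CA = 1.0350 × 2.43 = 2.52 mmol/kg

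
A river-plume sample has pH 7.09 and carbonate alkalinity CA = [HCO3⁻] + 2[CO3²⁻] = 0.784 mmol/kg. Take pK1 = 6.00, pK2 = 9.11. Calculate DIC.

CA = [HCO3⁻] + 2[CO3²⁻] = (α₁ + 2α₂)·DIC
At pH 7.09: [H⁺]/K1 = 10^-1.09 = 0.081283, K2/[H⁺] = 10^-2.02 = 0.0095499
α₁ = 1/(1 + 0.081283 + 0.0095499) = 1/1.0908 = 0.9167; α₂ = α₁·K2/[H⁺] = 0.008755
α₁ + 2α₂ = 0.9342
DIC = CA / (α₁ + 2α₂) = 0.784 / 0.9342 = 0.839 mmol/kg

DIC = 0.839 mmol/kg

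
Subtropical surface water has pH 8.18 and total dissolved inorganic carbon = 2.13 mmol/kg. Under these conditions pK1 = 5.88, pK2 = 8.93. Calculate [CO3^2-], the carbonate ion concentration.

[CO3²⁻] = 0.320 mmol/kg

α₂ = 1 / (1 + [H⁺]/K2 + [H⁺]²/(K1K2)) = 1 / (1 + 10^+0.75 + 10^-1.55)
   = 1 / (1 + 5.6234 + 0.028184) = 1/6.6516 = 0.1503
[CO3²⁻] = α₂ × DIC = 0.1503 × 2.13 = 0.320 mmol/kg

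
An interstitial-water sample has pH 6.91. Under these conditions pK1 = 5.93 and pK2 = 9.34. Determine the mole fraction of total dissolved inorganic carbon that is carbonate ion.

α₂ = 1 / (1 + [H⁺]/K2 + [H⁺]²/(K1K2)) = 1 / (1 + 10^+2.43 + 10^+1.45)
   = 1 / (1 + 269.15 + 28.184) = 1/298.34 = 0.003352

α₂ = 0.00335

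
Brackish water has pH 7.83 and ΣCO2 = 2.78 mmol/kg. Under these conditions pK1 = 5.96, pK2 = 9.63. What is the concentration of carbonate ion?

α₂ = 1 / (1 + [H⁺]/K2 + [H⁺]²/(K1K2)) = 1 / (1 + 10^+1.80 + 10^-0.07)
   = 1 / (1 + 63.096 + 0.85114) = 1/64.947 = 0.01540
[CO3²⁻] = α₂ × DIC = 0.01540 × 2.78 = 0.0428 mmol/kg

[CO3²⁻] = 0.0428 mmol/kg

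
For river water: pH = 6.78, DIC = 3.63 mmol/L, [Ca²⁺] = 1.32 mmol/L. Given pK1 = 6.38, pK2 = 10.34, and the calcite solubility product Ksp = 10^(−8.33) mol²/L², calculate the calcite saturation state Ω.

α₂ = 1 / (1 + [H⁺]/K2 + [H⁺]²/(K1K2)) = 1 / (1 + 10^+3.56 + 10^+3.16)
   = 1 / (1 + 3630.8 + 1445.4) = 1/5077.2 = 0.0001970
[CO3²⁻] = α₂ × DIC = 0.0001970 × 3.63 = 0.0007150 mmol/L = 0.7150 μmol/L
Ksp = 10^(−8.33) = 4.677×10^-9
Ω = [Ca²⁺][CO3²⁻]/Ksp = (1.32×10^-3)(7.150×10^-7) / 4.677×10^-9 = 0.202

Ω = 0.202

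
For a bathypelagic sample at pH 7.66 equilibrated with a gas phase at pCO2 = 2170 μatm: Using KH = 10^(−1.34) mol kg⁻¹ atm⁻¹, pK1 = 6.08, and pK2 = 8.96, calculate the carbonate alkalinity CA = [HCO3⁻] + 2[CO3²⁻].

CA = 4.15 mmol/kg

[CO2*] = KH · pCO2 = 10^(−1.34) × 2170×10^-6 = 9.919×10^-5 mol/kg
α₀ = 1/(1 + K1/[H⁺] + K1K2/[H⁺]²) = 1/(1 + 10^+1.58 + 10^+0.28) = 0.02444
DIC = [CO2*]/α₀ = 9.919×10^-5 / 0.02444 = 4.059 mmol/kg
CA = (α₁ + 2α₂)·DIC = (0.9290 + 2×0.04656) × 4.059 = 4.15 mmol/kg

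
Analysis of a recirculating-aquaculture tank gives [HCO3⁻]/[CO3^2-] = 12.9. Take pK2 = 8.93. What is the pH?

From K2 = [H⁺][CO3^2-]/[HCO3⁻]:  pH = pK2 − log₁₀([HCO3⁻]/[CO3^2-])
log₁₀(12.9) = +1.111
pH = 8.93 − (+1.111) = 7.82

pH = 7.82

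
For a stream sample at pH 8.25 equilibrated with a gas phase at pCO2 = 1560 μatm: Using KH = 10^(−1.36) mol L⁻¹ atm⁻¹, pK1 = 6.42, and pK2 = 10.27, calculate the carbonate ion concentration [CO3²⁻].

[CO2*] = KH · pCO2 = 10^(−1.36) × 1560×10^-6 = 6.810×10^-5 mol/L
α₀ = 1/(1 + K1/[H⁺] + K1K2/[H⁺]²) = 1/(1 + 10^+1.83 + 10^-0.19) = 0.01444
DIC = [CO2*]/α₀ = 6.810×10^-5 / 0.01444 = 4.716 mmol/L
[CO3²⁻] = α₂·DIC; α₂ = 0.009323, so [CO3²⁻] = 0.009323 × 4.716 = 0.0440 mmol/L

[CO3²⁻] = 0.0440 mmol/L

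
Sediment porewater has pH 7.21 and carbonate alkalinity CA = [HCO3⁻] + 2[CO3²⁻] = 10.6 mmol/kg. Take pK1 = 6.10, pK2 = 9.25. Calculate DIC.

DIC = 11.3 mmol/kg

CA = [HCO3⁻] + 2[CO3²⁻] = (α₁ + 2α₂)·DIC
At pH 7.21: [H⁺]/K1 = 10^-1.11 = 0.077625, K2/[H⁺] = 10^-2.04 = 0.0091201
α₁ = 1/(1 + 0.077625 + 0.0091201) = 1/1.0867 = 0.9202; α₂ = α₁·K2/[H⁺] = 0.008392
α₁ + 2α₂ = 0.9370
DIC = CA / (α₁ + 2α₂) = 10.6 / 0.9370 = 11.3 mmol/kg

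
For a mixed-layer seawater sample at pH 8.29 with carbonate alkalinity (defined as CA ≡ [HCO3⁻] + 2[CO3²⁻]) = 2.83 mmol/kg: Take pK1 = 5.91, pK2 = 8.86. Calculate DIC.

CA = [HCO3⁻] + 2[CO3²⁻] = (α₁ + 2α₂)·DIC
At pH 8.29: [H⁺]/K1 = 10^-2.38 = 0.0041687, K2/[H⁺] = 10^-0.57 = 0.26915
α₁ = 1/(1 + 0.0041687 + 0.26915) = 1/1.2733 = 0.7853; α₂ = α₁·K2/[H⁺] = 0.2114
α₁ + 2α₂ = 1.2081
DIC = CA / (α₁ + 2α₂) = 2.83 / 1.2081 = 2.34 mmol/kg

DIC = 2.34 mmol/kg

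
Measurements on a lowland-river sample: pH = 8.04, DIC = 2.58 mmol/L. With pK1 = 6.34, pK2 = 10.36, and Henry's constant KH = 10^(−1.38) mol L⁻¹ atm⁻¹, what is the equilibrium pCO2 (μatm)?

pCO2 = 1210 μatm

α₀ = 1 / (1 + K1/[H⁺] + K1K2/[H⁺]²) = 1 / (1 + 10^+1.70 + 10^-0.62)
   = 1 / (1 + 50.119 + 0.23988) = 1/51.359 = 0.01947
[CO2*] = α₀ × DIC = 0.01947 × 2.58 = 0.05024 mmol/L
pCO2 = [CO2*]/KH = 5.024×10^-5 / 4.169×10^-2 = 1210 μatm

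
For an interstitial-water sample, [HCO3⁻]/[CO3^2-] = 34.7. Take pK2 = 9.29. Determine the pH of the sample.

pH = 7.75

From K2 = [H⁺][CO3^2-]/[HCO3⁻]:  pH = pK2 − log₁₀([HCO3⁻]/[CO3^2-])
log₁₀(34.7) = +1.540
pH = 9.29 − (+1.540) = 7.75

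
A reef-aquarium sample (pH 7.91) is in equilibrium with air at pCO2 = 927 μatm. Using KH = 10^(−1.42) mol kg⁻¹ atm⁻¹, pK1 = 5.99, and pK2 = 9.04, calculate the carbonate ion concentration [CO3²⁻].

[CO2*] = KH · pCO2 = 10^(−1.42) × 927×10^-6 = 3.524×10^-5 mol/kg
α₀ = 1/(1 + K1/[H⁺] + K1K2/[H⁺]²) = 1/(1 + 10^+1.92 + 10^+0.79) = 0.01107
DIC = [CO2*]/α₀ = 3.524×10^-5 / 0.01107 = 3.184 mmol/kg
[CO3²⁻] = α₂·DIC; α₂ = 0.06825, so [CO3²⁻] = 0.06825 × 3.184 = 0.217 mmol/kg

[CO3²⁻] = 0.217 mmol/kg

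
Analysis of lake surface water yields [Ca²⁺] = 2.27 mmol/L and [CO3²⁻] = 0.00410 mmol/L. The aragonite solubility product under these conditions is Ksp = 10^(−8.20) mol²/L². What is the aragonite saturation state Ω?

Ksp = 10^(−8.20) = 6.310×10^-9
Ω = [Ca²⁺][CO3²⁻]/Ksp = (2.27×10^-3)(0.00410×10^-3) / 6.310×10^-9 = 1.48

Ω = 1.48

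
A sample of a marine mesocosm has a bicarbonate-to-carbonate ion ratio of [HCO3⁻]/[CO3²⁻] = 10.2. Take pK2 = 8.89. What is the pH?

From K2 = [H⁺][CO3²⁻]/[HCO3⁻]:  pH = pK2 − log₁₀([HCO3⁻]/[CO3²⁻])
log₁₀(10.2) = +1.009
pH = 8.89 − (+1.009) = 7.88

pH = 7.88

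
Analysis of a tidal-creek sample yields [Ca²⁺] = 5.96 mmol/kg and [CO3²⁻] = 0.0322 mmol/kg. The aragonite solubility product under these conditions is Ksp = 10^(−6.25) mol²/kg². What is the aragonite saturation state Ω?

Ksp = 10^(−6.25) = 5.623×10^-7
Ω = [Ca²⁺][CO3²⁻]/Ksp = (5.96×10^-3)(0.0322×10^-3) / 5.623×10^-7 = 0.341

Ω = 0.341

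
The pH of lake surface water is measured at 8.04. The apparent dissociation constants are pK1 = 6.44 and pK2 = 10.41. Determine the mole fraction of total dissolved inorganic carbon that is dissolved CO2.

α₀ = 1 / (1 + K1/[H⁺] + K1K2/[H⁺]²) = 1 / (1 + 10^+1.60 + 10^-0.77)
   = 1 / (1 + 39.811 + 0.16982) = 1/40.981 = 0.02440

α₀ = 0.0244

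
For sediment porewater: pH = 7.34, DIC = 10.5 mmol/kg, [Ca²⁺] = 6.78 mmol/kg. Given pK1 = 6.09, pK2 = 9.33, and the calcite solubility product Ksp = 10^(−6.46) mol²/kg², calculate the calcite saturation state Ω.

α₂ = 1 / (1 + [H⁺]/K2 + [H⁺]²/(K1K2)) = 1 / (1 + 10^+1.99 + 10^+0.74)
   = 1 / (1 + 97.724 + 5.4954) = 1/104.22 = 0.009595
[CO3²⁻] = α₂ × DIC = 0.009595 × 10.5 = 0.1007 mmol/kg
Ksp = 10^(−6.46) = 3.467×10^-7
Ω = [Ca²⁺][CO3²⁻]/Ksp = (6.78×10^-3)(1.007×10^-4) / 3.467×10^-7 = 1.97

Ω = 1.97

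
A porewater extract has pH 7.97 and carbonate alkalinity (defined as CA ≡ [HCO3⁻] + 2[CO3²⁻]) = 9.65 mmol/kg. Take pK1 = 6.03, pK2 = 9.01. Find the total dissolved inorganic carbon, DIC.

CA = [HCO3⁻] + 2[CO3²⁻] = (α₁ + 2α₂)·DIC
At pH 7.97: [H⁺]/K1 = 10^-1.94 = 0.011482, K2/[H⁺] = 10^-1.04 = 0.091201
α₁ = 1/(1 + 0.011482 + 0.091201) = 1/1.1027 = 0.9069; α₂ = α₁·K2/[H⁺] = 0.08271
α₁ + 2α₂ = 1.0723
DIC = CA / (α₁ + 2α₂) = 9.65 / 1.0723 = 9.00 mmol/kg

DIC = 9.00 mmol/kg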